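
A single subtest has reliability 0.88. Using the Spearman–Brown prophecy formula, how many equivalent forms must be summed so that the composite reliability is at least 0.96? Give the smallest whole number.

k ≥ ρ*(1−ρ₁)/(ρ₁(1−ρ*)) = 0.96·0.12 / (0.88·0.04) = 3.273.
Smallest integer k = 4.

4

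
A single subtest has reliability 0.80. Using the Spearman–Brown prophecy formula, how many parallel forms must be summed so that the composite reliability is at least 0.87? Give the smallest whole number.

k ≥ ρ*(1−ρ₁)/(ρ₁(1−ρ*)) = 0.87·0.20 / (0.80·0.13) = 1.673.
Smallest integer k = 2.

2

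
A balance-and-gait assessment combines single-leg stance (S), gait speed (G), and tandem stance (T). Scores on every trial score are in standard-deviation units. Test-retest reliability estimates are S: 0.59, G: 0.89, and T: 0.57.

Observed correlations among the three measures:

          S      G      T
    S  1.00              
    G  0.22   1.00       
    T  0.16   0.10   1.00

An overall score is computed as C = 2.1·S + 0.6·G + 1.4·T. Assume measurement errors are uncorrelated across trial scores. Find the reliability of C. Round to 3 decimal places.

Var(C) = 2.1² + 0.6² + 1.4² + 2·[1.26·0.22 + 2.94·0.16 + 0.84·0.10] = 6.73 + 1.6632 = 8.3932.
With uncorrelated errors the cross-covariances are all true-score covariance, so they carry over unchanged; only the diagonal terms shrink to ρᵢσᵢ².
True-score variance = [2.1²·0.59 + 0.6²·0.89 + 1.4²·0.57] + 1.6632 = 4.0395 + 1.6632 = 5.7027.
Reliability = 5.7027 / 8.3932 = 0.679.

0.679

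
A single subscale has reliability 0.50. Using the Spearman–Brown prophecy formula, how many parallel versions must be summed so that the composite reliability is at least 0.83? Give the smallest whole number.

k ≥ ρ*(1−ρ₁)/(ρ₁(1−ρ*)) = 0.83·0.50 / (0.50·0.17) = 4.882.
Smallest integer k = 5.

5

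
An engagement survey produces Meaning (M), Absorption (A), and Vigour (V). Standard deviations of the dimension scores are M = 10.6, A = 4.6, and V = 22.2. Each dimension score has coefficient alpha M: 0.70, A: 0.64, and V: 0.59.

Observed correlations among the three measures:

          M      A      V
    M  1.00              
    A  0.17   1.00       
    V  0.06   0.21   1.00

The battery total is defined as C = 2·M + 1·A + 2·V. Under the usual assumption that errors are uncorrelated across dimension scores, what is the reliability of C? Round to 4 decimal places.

0.6444

Var(C) = 2²·10.6² + 4.6² + 2²·22.2² + 2·[2·10.6·4.6·0.17 + 4·10.6·22.2·0.06 + 2·4.6·22.2·0.21] = 2441.96 + 231.891 = 2673.85.
With uncorrelated errors the cross-covariances are all true-score covariance, so they carry over unchanged; only the diagonal terms shrink to ρᵢσᵢ².
True-score variance = [2²·10.6²·0.70 + 4.6²·0.64 + 2²·22.2²·0.59] + 231.891 = 1491.25 + 231.891 = 1723.14.
Reliability = 1723.14 / 2673.85 = 0.6444.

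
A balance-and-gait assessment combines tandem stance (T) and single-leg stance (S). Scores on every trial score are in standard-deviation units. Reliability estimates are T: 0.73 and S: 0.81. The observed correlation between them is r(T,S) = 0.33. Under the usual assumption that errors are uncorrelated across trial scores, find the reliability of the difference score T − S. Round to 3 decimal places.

0.657

Var(T−S) = 1 + 1 − 2·0.33 = 2 − 0.66 = 1.34.
With uncorrelated errors the cross-covariances are all true-score covariance, so they carry over unchanged; only the diagonal terms shrink to ρᵢσᵢ².
True-score variance = [0.73 + 0.81] − 0.66 = 1.54 − 0.66 = 0.88.
Reliability = 0.88 / 1.34 = 0.657.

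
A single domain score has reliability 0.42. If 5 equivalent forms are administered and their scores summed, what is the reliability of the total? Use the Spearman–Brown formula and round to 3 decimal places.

ρ_k = kρ / (1 + (k−1)ρ) = 5·0.42 / (1 + 4·0.42) = 2.100 / 2.680 = 0.784.

0.784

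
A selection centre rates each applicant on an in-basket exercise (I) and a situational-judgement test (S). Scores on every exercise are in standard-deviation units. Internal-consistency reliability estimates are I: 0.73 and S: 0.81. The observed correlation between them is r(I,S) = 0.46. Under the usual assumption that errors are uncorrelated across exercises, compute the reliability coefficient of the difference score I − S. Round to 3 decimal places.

Var(I−S) = 1 + 1 − 2·0.46 = 2 − 0.92 = 1.08.
With uncorrelated errors the cross-covariances are all true-score covariance, so they carry over unchanged; only the diagonal terms shrink to ρᵢσᵢ².
True-score variance = [0.73 + 0.81] − 0.92 = 1.54 − 0.92 = 0.62.
Reliability = 0.62 / 1.08 = 0.574.

0.574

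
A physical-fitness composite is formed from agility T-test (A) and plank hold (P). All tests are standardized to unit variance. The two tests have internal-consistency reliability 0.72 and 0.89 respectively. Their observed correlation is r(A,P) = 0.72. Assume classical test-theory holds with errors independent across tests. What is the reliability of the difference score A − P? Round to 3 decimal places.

Var(A−P) = 1 + 1 − 2·0.72 = 2 − 1.44 = 0.56.
Because errors are independent across components, Cov(Tᵢ,Tⱼ) = Cov(Xᵢ,Xⱼ); the off-diagonal part of the true-score variance is the same as above.
True-score variance = [0.72 + 0.89] − 1.44 = 1.61 − 1.44 = 0.17.
Reliability = 0.17 / 0.56 = 0.304.

0.304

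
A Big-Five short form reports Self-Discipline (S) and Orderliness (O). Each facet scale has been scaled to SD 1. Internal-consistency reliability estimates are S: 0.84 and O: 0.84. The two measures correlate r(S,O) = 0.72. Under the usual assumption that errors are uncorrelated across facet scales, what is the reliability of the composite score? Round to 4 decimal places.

Var(S+O) = 2 + 2·[0.72] = 2 + 1.44 = 3.44.
With uncorrelated errors the cross-covariances are all true-score covariance, so they carry over unchanged; only the diagonal terms shrink to ρᵢσᵢ².
True-score variance = [0.84 + 0.84] + 1.44 = 1.68 + 1.44 = 3.12.
Reliability = 3.12 / 3.44 = 0.9070.

0.9070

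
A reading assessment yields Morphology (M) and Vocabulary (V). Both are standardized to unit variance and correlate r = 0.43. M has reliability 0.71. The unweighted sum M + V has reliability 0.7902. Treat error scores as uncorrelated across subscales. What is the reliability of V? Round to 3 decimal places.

Var(M+V) = 2 + 2·0.43 = 2.860.
True-score variance = ρ_M + ρ_V + 2·0.43, so 0.7902 = (0.71 + ρ_V + 0.86) / 2.860.
ρ_V = 0.7902·2.860 − 0.71 − 0.86 = 0.690.

0.690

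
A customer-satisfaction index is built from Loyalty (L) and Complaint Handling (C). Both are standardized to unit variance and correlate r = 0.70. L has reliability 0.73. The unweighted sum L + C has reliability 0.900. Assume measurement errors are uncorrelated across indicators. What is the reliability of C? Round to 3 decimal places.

0.930

Var(L+C) = 2 + 2·0.70 = 3.400.
True-score variance = ρ_L + ρ_C + 2·0.70, so 0.900 = (0.73 + ρ_C + 1.40) / 3.400.
ρ_C = 0.900·3.400 − 0.73 − 1.40 = 0.930.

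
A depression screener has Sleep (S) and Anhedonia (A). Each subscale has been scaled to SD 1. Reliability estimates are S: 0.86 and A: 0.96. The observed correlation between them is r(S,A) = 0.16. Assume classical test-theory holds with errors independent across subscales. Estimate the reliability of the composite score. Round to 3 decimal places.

Var(S+A) = 2 + 2·[0.16] = 2 + 0.32 = 2.32.
With uncorrelated errors the cross-covariances are all true-score covariance, so they carry over unchanged; only the diagonal terms shrink to ρᵢσᵢ².
True-score variance = [0.86 + 0.96] + 0.32 = 1.82 + 0.32 = 2.14.
Reliability = 2.14 / 2.32 = 0.922.

0.922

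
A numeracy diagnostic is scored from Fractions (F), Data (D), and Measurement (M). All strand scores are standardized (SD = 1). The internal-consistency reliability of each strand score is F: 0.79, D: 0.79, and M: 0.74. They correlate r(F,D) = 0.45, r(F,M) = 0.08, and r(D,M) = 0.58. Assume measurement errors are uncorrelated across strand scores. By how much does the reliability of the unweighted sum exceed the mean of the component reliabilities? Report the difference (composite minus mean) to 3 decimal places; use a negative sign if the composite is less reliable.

0.096

Var(sum) = 3 + 2.22 = 5.22; true-score variance = 2.32 + 2.22 = 4.54; composite reliability = 0.8697.
Mean component reliability = 0.7733.
Difference = 0.8697 − 0.7733 = 0.096.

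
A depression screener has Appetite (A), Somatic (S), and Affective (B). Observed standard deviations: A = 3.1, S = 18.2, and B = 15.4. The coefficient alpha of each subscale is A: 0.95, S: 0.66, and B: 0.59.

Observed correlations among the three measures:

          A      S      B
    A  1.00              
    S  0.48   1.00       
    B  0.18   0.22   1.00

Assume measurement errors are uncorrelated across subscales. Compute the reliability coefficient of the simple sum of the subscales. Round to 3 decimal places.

Var(A+S+B) = 3.1² + 18.2² + 15.4² + 2·[3.1·18.2·0.48 + 3.1·15.4·0.18 + 18.2·15.4·0.22] = 578.01 + 194.673 = 772.683.
Because errors are independent across components, Cov(Tᵢ,Tⱼ) = Cov(Xᵢ,Xⱼ); the off-diagonal part of the true-score variance is the same as above.
True-score variance = [3.1²·0.95 + 18.2²·0.66 + 15.4²·0.59] + 194.673 = 367.672 + 194.673 = 562.345.
Reliability = 562.345 / 772.683 = 0.728.

0.728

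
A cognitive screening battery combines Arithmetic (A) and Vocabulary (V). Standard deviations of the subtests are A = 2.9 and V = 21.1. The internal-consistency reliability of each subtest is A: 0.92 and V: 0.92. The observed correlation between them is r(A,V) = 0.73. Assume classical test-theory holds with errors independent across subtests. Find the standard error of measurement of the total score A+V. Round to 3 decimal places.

6.024

Var(total) = 453.62 + 89.3374 = 542.957.
True-score variance = 417.33 + 89.3374 = 506.668, so reliability = 0.9332.
Error variance = 542.957 − 506.668 = 36.2896; SEM = √36.2896 = 6.024.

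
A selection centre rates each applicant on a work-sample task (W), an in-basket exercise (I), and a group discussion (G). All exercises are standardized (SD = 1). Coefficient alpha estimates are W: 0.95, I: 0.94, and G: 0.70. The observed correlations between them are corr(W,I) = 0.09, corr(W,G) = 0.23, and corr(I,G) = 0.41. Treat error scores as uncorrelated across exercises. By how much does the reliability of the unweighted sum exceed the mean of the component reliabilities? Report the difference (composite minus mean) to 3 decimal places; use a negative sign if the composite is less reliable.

0.045

Var(sum) = 3 + 1.46 = 4.46; true-score variance = 2.59 + 1.46 = 4.05; composite reliability = 0.9081.
Mean component reliability = 0.8633.
Difference = 0.9081 − 0.8633 = 0.045.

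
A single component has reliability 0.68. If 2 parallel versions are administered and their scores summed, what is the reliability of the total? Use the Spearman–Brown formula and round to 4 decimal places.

0.8095

ρ_k = kρ / (1 + (k−1)ρ) = 2·0.68 / (1 + 1·0.68) = 1.360 / 1.680 = 0.8095.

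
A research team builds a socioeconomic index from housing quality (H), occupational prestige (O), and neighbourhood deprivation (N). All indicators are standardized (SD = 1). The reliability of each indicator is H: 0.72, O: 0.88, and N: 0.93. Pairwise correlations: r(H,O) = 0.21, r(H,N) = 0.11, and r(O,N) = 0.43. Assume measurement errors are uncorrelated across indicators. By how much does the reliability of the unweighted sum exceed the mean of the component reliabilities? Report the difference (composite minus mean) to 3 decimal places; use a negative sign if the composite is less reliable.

0.052

Var(sum) = 3 + 1.5 = 4.5; true-score variance = 2.53 + 1.5 = 4.03; composite reliability = 0.8956.
Mean component reliability = 0.8433.
Difference = 0.8956 − 0.8433 = 0.052.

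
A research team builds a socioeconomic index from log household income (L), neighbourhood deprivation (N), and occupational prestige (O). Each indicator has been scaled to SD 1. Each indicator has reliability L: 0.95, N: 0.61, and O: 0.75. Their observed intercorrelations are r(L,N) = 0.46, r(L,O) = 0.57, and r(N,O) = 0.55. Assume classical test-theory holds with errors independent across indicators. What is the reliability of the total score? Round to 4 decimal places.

0.8880

Var(L+N+O) = 3 + 2·[0.46 + 0.57 + 0.55] = 3 + 3.16 = 6.16.
Because errors are independent across components, Cov(Tᵢ,Tⱼ) = Cov(Xᵢ,Xⱼ); the off-diagonal part of the true-score variance is the same as above.
True-score variance = [0.95 + 0.61 + 0.75] + 3.16 = 2.31 + 3.16 = 5.47.
Reliability = 5.47 / 6.16 = 0.8880.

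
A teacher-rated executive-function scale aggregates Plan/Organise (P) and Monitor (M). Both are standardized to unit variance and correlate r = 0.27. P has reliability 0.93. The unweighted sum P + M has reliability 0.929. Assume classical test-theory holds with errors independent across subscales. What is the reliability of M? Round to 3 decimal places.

Var(P+M) = 2 + 2·0.27 = 2.540.
True-score variance = ρ_P + ρ_M + 2·0.27, so 0.929 = (0.93 + ρ_M + 0.54) / 2.540.
ρ_M = 0.929·2.540 − 0.93 − 0.54 = 0.890.

0.890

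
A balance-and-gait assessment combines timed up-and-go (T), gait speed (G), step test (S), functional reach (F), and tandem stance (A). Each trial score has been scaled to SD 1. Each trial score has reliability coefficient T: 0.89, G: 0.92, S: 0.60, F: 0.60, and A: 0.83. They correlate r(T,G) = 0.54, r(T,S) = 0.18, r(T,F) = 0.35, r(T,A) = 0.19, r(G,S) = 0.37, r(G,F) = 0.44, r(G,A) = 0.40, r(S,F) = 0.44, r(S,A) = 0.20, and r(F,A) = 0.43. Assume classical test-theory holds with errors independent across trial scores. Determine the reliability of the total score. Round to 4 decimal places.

0.9040

Var(T+G+S+F+A) = 5 + 2·[0.54 + 0.18 + 0.35 + 0.19 + 0.37 + 0.44 + 0.40 + 0.44 + 0.20 + 0.43] = 5 + 7.08 = 12.08.
With uncorrelated errors the cross-covariances are all true-score covariance, so they carry over unchanged; only the diagonal terms shrink to ρᵢσᵢ².
True-score variance = [0.89 + 0.92 + 0.60 + 0.60 + 0.83] + 7.08 = 3.84 + 7.08 = 10.92.
Reliability = 10.92 / 12.08 = 0.9040.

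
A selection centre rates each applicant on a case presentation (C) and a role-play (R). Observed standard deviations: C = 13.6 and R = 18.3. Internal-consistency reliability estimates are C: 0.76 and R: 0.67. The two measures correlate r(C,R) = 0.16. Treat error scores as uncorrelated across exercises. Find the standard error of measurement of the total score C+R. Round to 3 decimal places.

Var(total) = 519.85 + 79.6416 = 599.492.
True-score variance = 364.946 + 79.6416 = 444.588, so reliability = 0.7416.
Error variance = 599.492 − 444.588 = 154.904; SEM = √154.904 = 12.446.

12.446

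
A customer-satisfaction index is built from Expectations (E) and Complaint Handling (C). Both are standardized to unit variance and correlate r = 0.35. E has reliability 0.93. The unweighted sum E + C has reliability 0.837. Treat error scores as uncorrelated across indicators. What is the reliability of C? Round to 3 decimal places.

Var(E+C) = 2 + 2·0.35 = 2.700.
True-score variance = ρ_E + ρ_C + 2·0.35, so 0.837 = (0.93 + ρ_C + 0.70) / 2.700.
ρ_C = 0.837·2.700 − 0.93 − 0.70 = 0.630.

0.630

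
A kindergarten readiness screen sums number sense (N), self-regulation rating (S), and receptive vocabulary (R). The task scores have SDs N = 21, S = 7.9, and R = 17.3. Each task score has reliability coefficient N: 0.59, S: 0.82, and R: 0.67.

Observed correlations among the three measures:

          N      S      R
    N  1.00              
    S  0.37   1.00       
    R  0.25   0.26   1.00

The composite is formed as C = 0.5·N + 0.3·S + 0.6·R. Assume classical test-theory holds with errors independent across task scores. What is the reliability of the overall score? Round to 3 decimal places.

Var(C) = 0.5²·21² + 0.3²·7.9² + 0.6²·17.3² + 2·[0.15·21·7.9·0.37 + 0.3·21·17.3·0.25 + 0.18·7.9·17.3·0.26] = 223.611 + 85.7022 = 309.314.
With uncorrelated errors the cross-covariances are all true-score covariance, so they carry over unchanged; only the diagonal terms shrink to ρᵢσᵢ².
True-score variance = [0.5²·21²·0.59 + 0.3²·7.9²·0.82 + 0.6²·17.3²·0.67] + 85.7022 = 141.842 + 85.7022 = 227.544.
Reliability = 227.544 / 309.314 = 0.736.

0.736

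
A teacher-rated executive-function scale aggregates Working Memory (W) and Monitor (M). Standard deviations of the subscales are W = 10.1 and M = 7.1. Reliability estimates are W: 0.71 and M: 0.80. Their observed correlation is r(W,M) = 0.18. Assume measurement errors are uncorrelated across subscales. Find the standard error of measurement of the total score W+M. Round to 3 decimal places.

6.298

Var(total) = 152.42 + 25.8156 = 178.236.
True-score variance = 112.755 + 25.8156 = 138.571, so reliability = 0.7775.
Error variance = 178.236 − 138.571 = 39.6649; SEM = √39.6649 = 6.298.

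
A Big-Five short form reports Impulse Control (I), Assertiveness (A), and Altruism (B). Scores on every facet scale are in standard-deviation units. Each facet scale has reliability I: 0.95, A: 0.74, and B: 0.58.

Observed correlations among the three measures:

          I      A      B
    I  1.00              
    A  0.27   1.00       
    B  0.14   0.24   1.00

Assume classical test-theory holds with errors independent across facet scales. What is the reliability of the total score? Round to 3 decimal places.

Var(I+A+B) = 3 + 2·[0.27 + 0.14 + 0.24] = 3 + 1.3 = 4.3.
Under uncorrelated errors the observed covariances equal the true-score covariances, so only the own-variance terms attenuate.
True-score variance = [0.95 + 0.74 + 0.58] + 1.3 = 2.27 + 1.3 = 3.57.
Reliability = 3.57 / 4.3 = 0.830.

0.830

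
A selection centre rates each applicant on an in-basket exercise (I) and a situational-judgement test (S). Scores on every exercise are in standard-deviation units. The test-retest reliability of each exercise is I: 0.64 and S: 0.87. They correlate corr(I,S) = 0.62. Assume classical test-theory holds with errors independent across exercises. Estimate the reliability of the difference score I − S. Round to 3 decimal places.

Var(I−S) = 1 + 1 − 2·0.62 = 2 − 1.24 = 0.76.
Under uncorrelated errors the observed covariances equal the true-score covariances, so only the own-variance terms attenuate.
True-score variance = [0.64 + 0.87] − 1.24 = 1.51 − 1.24 = 0.27.
Reliability = 0.27 / 0.76 = 0.355.

0.355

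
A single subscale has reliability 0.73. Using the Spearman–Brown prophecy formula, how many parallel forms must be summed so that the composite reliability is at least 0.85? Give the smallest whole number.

k ≥ ρ*(1−ρ₁)/(ρ₁(1−ρ*)) = 0.85·0.27 / (0.73·0.15) = 2.096.
Smallest integer k = 3.

3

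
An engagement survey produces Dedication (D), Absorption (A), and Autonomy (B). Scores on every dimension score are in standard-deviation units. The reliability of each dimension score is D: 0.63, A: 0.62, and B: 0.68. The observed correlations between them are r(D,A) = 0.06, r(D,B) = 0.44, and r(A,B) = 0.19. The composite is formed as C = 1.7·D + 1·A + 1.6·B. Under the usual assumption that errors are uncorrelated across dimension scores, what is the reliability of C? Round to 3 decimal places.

Var(C) = 1.7² + 1 + 1.6² + 2·[1.7·0.06 + 2.72·0.44 + 1.6·0.19] = 6.45 + 3.2056 = 9.6556.
Because errors are independent across components, Cov(Tᵢ,Tⱼ) = Cov(Xᵢ,Xⱼ); the off-diagonal part of the true-score variance is the same as above.
True-score variance = [1.7²·0.63 + 0.62 + 1.6²·0.68] + 3.2056 = 4.1815 + 3.2056 = 7.3871.
Reliability = 7.3871 / 9.6556 = 0.765.

0.765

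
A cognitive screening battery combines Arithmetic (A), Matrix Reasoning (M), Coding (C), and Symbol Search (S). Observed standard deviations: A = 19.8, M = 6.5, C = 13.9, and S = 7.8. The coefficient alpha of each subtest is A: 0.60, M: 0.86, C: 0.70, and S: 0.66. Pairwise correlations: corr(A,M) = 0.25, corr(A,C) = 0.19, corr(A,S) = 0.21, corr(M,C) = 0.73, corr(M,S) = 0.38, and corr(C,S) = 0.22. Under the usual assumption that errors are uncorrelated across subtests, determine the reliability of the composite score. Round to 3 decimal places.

0.788

Var(A+M+C+S) = 19.8² + 6.5² + 13.9² + 7.8² + 2·[19.8·6.5·0.25 + 19.8·13.9·0.19 + 19.8·7.8·0.21 + 6.5·13.9·0.73 + 6.5·7.8·0.38 + 13.9·7.8·0.22] = 688.34 + 451.946 = 1140.29.
Because errors are independent across components, Cov(Tᵢ,Tⱼ) = Cov(Xᵢ,Xⱼ); the off-diagonal part of the true-score variance is the same as above.
True-score variance = [19.8²·0.60 + 6.5²·0.86 + 13.9²·0.70 + 7.8²·0.66] + 451.946 = 446.96 + 451.946 = 898.907.
Reliability = 898.907 / 1140.29 = 0.788.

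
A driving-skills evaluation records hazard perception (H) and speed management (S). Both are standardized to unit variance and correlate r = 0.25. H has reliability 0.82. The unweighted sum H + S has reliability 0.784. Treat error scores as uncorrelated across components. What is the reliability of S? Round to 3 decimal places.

Var(H+S) = 2 + 2·0.25 = 2.500.
True-score variance = ρ_H + ρ_S + 2·0.25, so 0.784 = (0.82 + ρ_S + 0.50) / 2.500.
ρ_S = 0.784·2.500 − 0.82 − 0.50 = 0.640.

0.640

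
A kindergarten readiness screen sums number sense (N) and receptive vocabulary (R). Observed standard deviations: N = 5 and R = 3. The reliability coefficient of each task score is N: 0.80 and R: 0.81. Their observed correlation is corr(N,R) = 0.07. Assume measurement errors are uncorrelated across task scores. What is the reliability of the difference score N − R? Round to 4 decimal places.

Var(N−R) = 5² + 3² − 2·5·3·0.07 = 34 − 2.1 = 31.9.
Under uncorrelated errors the observed covariances equal the true-score covariances, so only the own-variance terms attenuate.
True-score variance = [5²·0.80 + 3²·0.81] − 2.1 = 27.29 − 2.1 = 25.19.
Reliability = 25.19 / 31.9 = 0.7897.

0.7897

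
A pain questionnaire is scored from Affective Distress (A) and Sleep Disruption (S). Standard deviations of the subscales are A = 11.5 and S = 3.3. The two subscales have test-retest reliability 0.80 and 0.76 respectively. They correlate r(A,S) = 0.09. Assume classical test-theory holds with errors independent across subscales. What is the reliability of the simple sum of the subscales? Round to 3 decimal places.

Var(A+S) = 11.5² + 3.3² + 2·[11.5·3.3·0.09] = 143.14 + 6.831 = 149.971.
Because errors are independent across components, Cov(Tᵢ,Tⱼ) = Cov(Xᵢ,Xⱼ); the off-diagonal part of the true-score variance is the same as above.
True-score variance = [11.5²·0.80 + 3.3²·0.76] + 6.831 = 114.076 + 6.831 = 120.907.
Reliability = 120.907 / 149.971 = 0.806.

0.806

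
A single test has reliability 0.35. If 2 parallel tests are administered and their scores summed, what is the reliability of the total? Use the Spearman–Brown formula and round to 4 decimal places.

0.5185

ρ_k = kρ / (1 + (k−1)ρ) = 2·0.35 / (1 + 1·0.35) = 0.700 / 1.350 = 0.5185.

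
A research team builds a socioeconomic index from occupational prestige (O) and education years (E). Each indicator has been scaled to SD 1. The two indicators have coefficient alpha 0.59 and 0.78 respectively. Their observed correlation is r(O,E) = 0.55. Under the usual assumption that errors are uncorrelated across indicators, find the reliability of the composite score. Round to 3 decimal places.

0.797

Var(O+E) = 2 + 2·[0.55] = 2 + 1.1 = 3.1.
Because errors are independent across components, Cov(Tᵢ,Tⱼ) = Cov(Xᵢ,Xⱼ); the off-diagonal part of the true-score variance is the same as above.
True-score variance = [0.59 + 0.78] + 1.1 = 1.37 + 1.1 = 2.47.
Reliability = 2.47 / 3.1 = 0.797.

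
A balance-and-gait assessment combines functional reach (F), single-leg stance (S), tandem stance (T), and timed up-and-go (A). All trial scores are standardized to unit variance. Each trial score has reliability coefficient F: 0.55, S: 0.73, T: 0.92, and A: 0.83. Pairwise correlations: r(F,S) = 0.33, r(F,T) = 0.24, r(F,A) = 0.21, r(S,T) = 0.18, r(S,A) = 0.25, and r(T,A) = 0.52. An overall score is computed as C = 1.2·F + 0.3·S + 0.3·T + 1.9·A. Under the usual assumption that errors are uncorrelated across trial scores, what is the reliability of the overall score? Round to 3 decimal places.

0.828

Var(C) = 1.2² + 0.3² + 0.3² + 1.9² + 2·[0.36·0.33 + 0.36·0.24 + 2.28·0.21 + 0.09·0.18 + 0.57·0.25 + 0.57·0.52] = 5.23 + 2.2782 = 7.5082.
Under uncorrelated errors the observed covariances equal the true-score covariances, so only the own-variance terms attenuate.
True-score variance = [1.2²·0.55 + 0.3²·0.73 + 0.3²·0.92 + 1.9²·0.83] + 2.2782 = 3.9368 + 2.2782 = 6.215.
Reliability = 6.215 / 7.5082 = 0.828.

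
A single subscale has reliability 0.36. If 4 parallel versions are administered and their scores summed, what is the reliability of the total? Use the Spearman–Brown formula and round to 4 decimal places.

ρ_k = kρ / (1 + (k−1)ρ) = 4·0.36 / (1 + 3·0.36) = 1.440 / 2.080 = 0.6923.

0.6923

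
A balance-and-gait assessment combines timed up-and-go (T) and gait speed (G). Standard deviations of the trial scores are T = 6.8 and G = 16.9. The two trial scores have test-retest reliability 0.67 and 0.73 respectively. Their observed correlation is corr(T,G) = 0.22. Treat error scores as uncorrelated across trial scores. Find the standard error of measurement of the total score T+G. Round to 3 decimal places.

Var(total) = 331.85 + 50.5648 = 382.415.
True-score variance = 239.476 + 50.5648 = 290.041, so reliability = 0.7584.
Error variance = 382.415 − 290.041 = 92.3739; SEM = √92.3739 = 9.611.

9.611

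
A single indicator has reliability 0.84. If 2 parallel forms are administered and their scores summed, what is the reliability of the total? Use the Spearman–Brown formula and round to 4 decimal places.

0.9130

ρ_k = kρ / (1 + (k−1)ρ) = 2·0.84 / (1 + 1·0.84) = 1.680 / 1.840 = 0.9130.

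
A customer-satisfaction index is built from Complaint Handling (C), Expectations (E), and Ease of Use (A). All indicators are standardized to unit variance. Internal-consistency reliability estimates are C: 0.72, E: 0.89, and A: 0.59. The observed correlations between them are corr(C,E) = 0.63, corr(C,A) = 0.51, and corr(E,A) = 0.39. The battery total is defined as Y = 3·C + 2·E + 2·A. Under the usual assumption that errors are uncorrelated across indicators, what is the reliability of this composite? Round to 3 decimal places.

Var(Y) = 3² + 2² + 2² + 2·[6·0.63 + 6·0.51 + 4·0.39] = 17 + 16.8 = 33.8.
With uncorrelated errors the cross-covariances are all true-score covariance, so they carry over unchanged; only the diagonal terms shrink to ρᵢσᵢ².
True-score variance = [3²·0.72 + 2²·0.89 + 2²·0.59] + 16.8 = 12.4 + 16.8 = 29.2.
Reliability = 29.2 / 33.8 = 0.864.

0.864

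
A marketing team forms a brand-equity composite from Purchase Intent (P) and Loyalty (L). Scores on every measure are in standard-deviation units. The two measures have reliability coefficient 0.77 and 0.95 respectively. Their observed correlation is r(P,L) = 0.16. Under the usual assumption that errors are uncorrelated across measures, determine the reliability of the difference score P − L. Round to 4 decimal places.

Var(P−L) = 1 + 1 − 2·0.16 = 2 − 0.32 = 1.68.
Under uncorrelated errors the observed covariances equal the true-score covariances, so only the own-variance terms attenuate.
True-score variance = [0.77 + 0.95] − 0.32 = 1.72 − 0.32 = 1.4.
Reliability = 1.4 / 1.68 = 0.8333.

0.8333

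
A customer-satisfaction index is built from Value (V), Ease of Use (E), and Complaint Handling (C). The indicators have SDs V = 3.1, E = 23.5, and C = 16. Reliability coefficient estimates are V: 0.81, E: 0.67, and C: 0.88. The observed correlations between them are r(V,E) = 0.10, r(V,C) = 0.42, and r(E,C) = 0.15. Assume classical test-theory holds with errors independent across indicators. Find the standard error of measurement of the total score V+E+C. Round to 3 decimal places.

14.656

Var(total) = 817.86 + 169.034 = 986.894.
True-score variance = 603.072 + 169.034 = 772.106, so reliability = 0.7824.
Error variance = 986.894 − 772.106 = 214.788; SEM = √214.788 = 14.656.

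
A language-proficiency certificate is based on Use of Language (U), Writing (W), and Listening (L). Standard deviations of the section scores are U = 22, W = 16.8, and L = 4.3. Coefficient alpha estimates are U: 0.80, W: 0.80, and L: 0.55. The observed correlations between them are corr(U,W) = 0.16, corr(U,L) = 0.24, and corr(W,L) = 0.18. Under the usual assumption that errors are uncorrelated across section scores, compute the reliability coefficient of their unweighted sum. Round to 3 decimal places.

Var(U+W+L) = 22² + 16.8² + 4.3² + 2·[22·16.8·0.16 + 22·4.3·0.24 + 16.8·4.3·0.18] = 784.73 + 189.686 = 974.416.
With uncorrelated errors the cross-covariances are all true-score covariance, so they carry over unchanged; only the diagonal terms shrink to ρᵢσᵢ².
True-score variance = [22²·0.80 + 16.8²·0.80 + 4.3²·0.55] + 189.686 = 623.162 + 189.686 = 812.848.
Reliability = 812.848 / 974.416 = 0.834.

0.834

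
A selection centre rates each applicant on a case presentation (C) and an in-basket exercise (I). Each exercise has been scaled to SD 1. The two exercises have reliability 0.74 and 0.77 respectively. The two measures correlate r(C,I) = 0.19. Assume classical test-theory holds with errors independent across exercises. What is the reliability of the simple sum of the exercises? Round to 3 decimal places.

0.794

Var(C+I) = 2 + 2·[0.19] = 2 + 0.38 = 2.38.
With uncorrelated errors the cross-covariances are all true-score covariance, so they carry over unchanged; only the diagonal terms shrink to ρᵢσᵢ².
True-score variance = [0.74 + 0.77] + 0.38 = 1.51 + 0.38 = 1.89.
Reliability = 1.89 / 2.38 = 0.794.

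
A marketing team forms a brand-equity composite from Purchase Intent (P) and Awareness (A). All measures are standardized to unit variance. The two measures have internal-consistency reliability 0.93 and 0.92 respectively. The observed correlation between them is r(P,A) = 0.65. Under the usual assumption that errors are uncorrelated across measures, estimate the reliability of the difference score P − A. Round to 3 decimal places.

Var(P−A) = 1 + 1 − 2·0.65 = 2 − 1.3 = 0.7.
Under uncorrelated errors the observed covariances equal the true-score covariances, so only the own-variance terms attenuate.
True-score variance = [0.93 + 0.92] − 1.3 = 1.85 − 1.3 = 0.55.
Reliability = 0.55 / 0.7 = 0.786.

0.786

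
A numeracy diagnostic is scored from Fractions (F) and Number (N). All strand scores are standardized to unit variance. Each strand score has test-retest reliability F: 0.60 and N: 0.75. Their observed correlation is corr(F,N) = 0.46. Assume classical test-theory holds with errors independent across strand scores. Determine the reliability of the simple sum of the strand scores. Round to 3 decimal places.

0.777

Var(F+N) = 2 + 2·[0.46] = 2 + 0.92 = 2.92.
Because errors are independent across components, Cov(Tᵢ,Tⱼ) = Cov(Xᵢ,Xⱼ); the off-diagonal part of the true-score variance is the same as above.
True-score variance = [0.60 + 0.75] + 0.92 = 1.35 + 0.92 = 2.27.
Reliability = 2.27 / 2.92 = 0.777.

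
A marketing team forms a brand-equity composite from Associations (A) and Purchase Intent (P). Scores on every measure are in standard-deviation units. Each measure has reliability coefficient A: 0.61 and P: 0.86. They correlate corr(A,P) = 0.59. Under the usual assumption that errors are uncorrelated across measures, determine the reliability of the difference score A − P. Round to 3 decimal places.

0.354

Var(A−P) = 1 + 1 − 2·0.59 = 2 − 1.18 = 0.82.
With uncorrelated errors the cross-covariances are all true-score covariance, so they carry over unchanged; only the diagonal terms shrink to ρᵢσᵢ².
True-score variance = [0.61 + 0.86] − 1.18 = 1.47 − 1.18 = 0.29.
Reliability = 0.29 / 0.82 = 0.354.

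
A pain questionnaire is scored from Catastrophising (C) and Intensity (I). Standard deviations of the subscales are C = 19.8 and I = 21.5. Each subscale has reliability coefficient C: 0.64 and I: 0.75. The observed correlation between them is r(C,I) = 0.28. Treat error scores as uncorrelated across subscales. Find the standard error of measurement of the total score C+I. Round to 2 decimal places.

Var(total) = 854.29 + 238.392 = 1092.68.
True-score variance = 597.593 + 238.392 = 835.985, so reliability = 0.7651.
Error variance = 1092.68 − 835.985 = 256.697; SEM = √256.697 = 16.02.

16.02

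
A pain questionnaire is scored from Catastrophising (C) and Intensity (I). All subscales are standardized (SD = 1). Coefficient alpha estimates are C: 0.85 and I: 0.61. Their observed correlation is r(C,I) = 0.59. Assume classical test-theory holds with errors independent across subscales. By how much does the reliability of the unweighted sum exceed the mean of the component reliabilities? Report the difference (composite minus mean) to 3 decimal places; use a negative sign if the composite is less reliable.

0.100

Var(sum) = 2 + 1.18 = 3.18; true-score variance = 1.46 + 1.18 = 2.64; composite reliability = 0.8302.
Mean component reliability = 0.7300.
Difference = 0.8302 − 0.7300 = 0.100.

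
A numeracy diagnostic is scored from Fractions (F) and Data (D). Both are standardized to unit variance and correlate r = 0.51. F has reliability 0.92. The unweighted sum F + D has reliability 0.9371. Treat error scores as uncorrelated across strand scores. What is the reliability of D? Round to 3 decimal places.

Var(F+D) = 2 + 2·0.51 = 3.020.
True-score variance = ρ_F + ρ_D + 2·0.51, so 0.9371 = (0.92 + ρ_D + 1.02) / 3.020.
ρ_D = 0.9371·3.020 − 0.92 − 1.02 = 0.890.

0.890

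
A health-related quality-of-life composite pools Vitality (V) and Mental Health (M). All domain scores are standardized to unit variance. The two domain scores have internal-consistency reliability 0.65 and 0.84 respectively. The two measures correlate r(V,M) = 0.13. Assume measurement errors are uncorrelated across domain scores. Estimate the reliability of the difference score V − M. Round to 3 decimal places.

0.707

Var(V−M) = 1 + 1 − 2·0.13 = 2 − 0.26 = 1.74.
Because errors are independent across components, Cov(Tᵢ,Tⱼ) = Cov(Xᵢ,Xⱼ); the off-diagonal part of the true-score variance is the same as above.
True-score variance = [0.65 + 0.84] − 0.26 = 1.49 − 0.26 = 1.23.
Reliability = 1.23 / 1.74 = 0.707.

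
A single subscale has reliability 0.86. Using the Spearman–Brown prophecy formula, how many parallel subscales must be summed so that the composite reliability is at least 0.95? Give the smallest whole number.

4

k ≥ ρ*(1−ρ₁)/(ρ₁(1−ρ*)) = 0.95·0.14 / (0.86·0.05) = 3.093.
Smallest integer k = 4.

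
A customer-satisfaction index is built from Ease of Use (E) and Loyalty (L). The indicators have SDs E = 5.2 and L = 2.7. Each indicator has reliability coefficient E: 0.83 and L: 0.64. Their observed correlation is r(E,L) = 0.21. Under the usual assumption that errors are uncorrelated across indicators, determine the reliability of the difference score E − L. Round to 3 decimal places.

Var(E−L) = 5.2² + 2.7² − 2·5.2·2.7·0.21 = 34.33 − 5.8968 = 28.4332.
Under uncorrelated errors the observed covariances equal the true-score covariances, so only the own-variance terms attenuate.
True-score variance = [5.2²·0.83 + 2.7²·0.64] − 5.8968 = 27.1088 − 5.8968 = 21.212.
Reliability = 21.212 / 28.4332 = 0.746.

0.746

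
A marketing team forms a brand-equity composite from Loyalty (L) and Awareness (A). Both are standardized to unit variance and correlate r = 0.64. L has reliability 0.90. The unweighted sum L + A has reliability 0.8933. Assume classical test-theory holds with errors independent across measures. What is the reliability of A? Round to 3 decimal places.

0.750

Var(L+A) = 2 + 2·0.64 = 3.280.
True-score variance = ρ_L + ρ_A + 2·0.64, so 0.8933 = (0.90 + ρ_A + 1.28) / 3.280.
ρ_A = 0.8933·3.280 − 0.90 − 1.28 = 0.750.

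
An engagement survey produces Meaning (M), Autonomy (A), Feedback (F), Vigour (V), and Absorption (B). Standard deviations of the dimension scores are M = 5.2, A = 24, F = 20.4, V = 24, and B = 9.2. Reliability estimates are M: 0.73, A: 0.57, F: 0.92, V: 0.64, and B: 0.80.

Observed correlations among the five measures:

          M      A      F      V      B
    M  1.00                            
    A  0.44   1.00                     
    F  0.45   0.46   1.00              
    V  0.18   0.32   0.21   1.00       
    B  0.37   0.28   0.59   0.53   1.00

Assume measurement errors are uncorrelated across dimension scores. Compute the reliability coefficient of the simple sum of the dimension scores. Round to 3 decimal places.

Var(M+A+F+V+B) = 5.2² + 24² + 20.4² + 24² + 9.2² + 2·[5.2·24·0.44 + 5.2·20.4·0.45 + 5.2·24·0.18 + 5.2·9.2·0.37 + 24·20.4·0.46 + 24·24·0.32 + 24·9.2·0.28 + 20.4·24·0.21 + 20.4·9.2·0.59 + 24·9.2·0.53] = 1679.84 + 1889.49 = 3569.33.
Under uncorrelated errors the observed covariances equal the true-score covariances, so only the own-variance terms attenuate.
True-score variance = [5.2²·0.73 + 24²·0.57 + 20.4²·0.92 + 24²·0.64 + 9.2²·0.80] + 1889.49 = 1167.28 + 1889.49 = 3056.77.
Reliability = 3056.77 / 3569.33 = 0.856.

0.856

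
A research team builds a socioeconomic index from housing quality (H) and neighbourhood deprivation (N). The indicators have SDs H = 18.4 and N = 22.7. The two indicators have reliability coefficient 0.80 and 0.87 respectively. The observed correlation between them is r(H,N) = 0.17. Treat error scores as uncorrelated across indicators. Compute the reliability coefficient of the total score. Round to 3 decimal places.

Var(H+N) = 18.4² + 22.7² + 2·[18.4·22.7·0.17] = 853.85 + 142.011 = 995.861.
Because errors are independent across components, Cov(Tᵢ,Tⱼ) = Cov(Xᵢ,Xⱼ); the off-diagonal part of the true-score variance is the same as above.
True-score variance = [18.4²·0.80 + 22.7²·0.87] + 142.011 = 719.15 + 142.011 = 861.161.
Reliability = 861.161 / 995.861 = 0.865.

0.865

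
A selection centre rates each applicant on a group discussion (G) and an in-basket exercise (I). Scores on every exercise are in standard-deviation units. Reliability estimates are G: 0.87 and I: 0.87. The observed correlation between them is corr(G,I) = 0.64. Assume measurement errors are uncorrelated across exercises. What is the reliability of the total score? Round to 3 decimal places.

Var(G+I) = 2 + 2·[0.64] = 2 + 1.28 = 3.28.
Under uncorrelated errors the observed covariances equal the true-score covariances, so only the own-variance terms attenuate.
True-score variance = [0.87 + 0.87] + 1.28 = 1.74 + 1.28 = 3.02.
Reliability = 3.02 / 3.28 = 0.921.

0.921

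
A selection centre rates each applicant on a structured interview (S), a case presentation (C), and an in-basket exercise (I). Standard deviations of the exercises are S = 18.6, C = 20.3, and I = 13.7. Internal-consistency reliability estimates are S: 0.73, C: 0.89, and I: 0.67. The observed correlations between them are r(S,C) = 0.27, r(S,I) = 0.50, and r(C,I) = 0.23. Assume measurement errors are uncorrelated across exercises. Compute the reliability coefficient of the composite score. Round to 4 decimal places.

Var(S+C+I) = 18.6² + 20.3² + 13.7² + 2·[18.6·20.3·0.27 + 18.6·13.7·0.50 + 20.3·13.7·0.23] = 945.74 + 586.644 = 1532.38.
With uncorrelated errors the cross-covariances are all true-score covariance, so they carry over unchanged; only the diagonal terms shrink to ρᵢσᵢ².
True-score variance = [18.6²·0.73 + 20.3²·0.89 + 13.7²·0.67] + 586.644 = 745.063 + 586.644 = 1331.71.
Reliability = 1331.71 / 1532.38 = 0.8690.

0.8690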